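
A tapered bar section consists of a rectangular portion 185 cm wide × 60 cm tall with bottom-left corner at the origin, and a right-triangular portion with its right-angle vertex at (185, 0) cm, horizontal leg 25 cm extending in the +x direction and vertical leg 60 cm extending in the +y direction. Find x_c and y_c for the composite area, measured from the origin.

x_c = 98.88 cm, y_c = 29.37 cm

Part | A | x̄ᵢ | ȳᵢ | A·x̄ᵢ | A·ȳᵢ
rectangular portion | 11100.00 | 92.50 | 30.00 | 1026750.00 | 333000.00
triangular portion | 750.00 | 193.33 | 20.00 | 145000.00 | 15000.00
Σ | 11850.00 |  |  | 1171750.00 | 348000.00
x_c = 1171750.00 / 11850.00 = 98.88 cm
y_c = 348000.00 / 11850.00 = 29.37 cm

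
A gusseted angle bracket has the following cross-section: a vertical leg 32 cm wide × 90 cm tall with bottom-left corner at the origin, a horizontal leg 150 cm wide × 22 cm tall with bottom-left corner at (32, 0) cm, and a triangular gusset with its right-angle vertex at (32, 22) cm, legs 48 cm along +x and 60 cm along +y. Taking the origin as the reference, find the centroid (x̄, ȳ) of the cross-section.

vertical leg: A = 32 × 90 = 2880.00, centroid at (16.00, 45.00).
horizontal leg: A = 150 × 22 = 3300.00, centroid at (107.00, 11.00).
gusset: A = ½·48·60 = 1440.00, centroid at (48.00, 42.00).
ΣA = 7620.00 cm², ΣAx̄ = 468300.00 cm³, ΣAȳ = 226380.00 cm³.
x̄ = 468300.00/7620.00 = 61.46 cm; ȳ = 226380.00/7620.00 = 29.71 cm.

x̄ = 61.46 cm, ȳ = 29.71 cm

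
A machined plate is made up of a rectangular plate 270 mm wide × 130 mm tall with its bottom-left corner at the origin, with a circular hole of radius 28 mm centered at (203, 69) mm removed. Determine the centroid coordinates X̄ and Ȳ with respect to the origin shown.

Part | A | x̄ᵢ | ȳᵢ | A·x̄ᵢ | A·ȳᵢ
plate | 35100.00 | 135.00 | 65.00 | 4738500.00 | 2281500.00
hole | -2463.01 | 203.00 | 69.00 | -499990.75 | -169947.60
Σ | 32636.99 |  |  | 4238509.25 | 2111552.40
X̄ = 4238509.25 / 32636.99 = 129.87 mm
Ȳ = 2111552.40 / 32636.99 = 64.70 mm

X̄ = 129.87 mm, Ȳ = 64.70 mm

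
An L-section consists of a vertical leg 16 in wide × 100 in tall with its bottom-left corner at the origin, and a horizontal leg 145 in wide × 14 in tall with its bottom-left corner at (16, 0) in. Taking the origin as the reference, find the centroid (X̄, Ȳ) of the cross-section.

vertical leg: A = 16 × 100 = 1600.00, centroid at (8.00, 50.00).
horizontal leg: A = 145 × 14 = 2030.00, centroid at (88.50, 7.00).
ΣA = 3630.00 in², ΣAX̄ = 192455.00 in³, ΣAȲ = 94210.00 in³.
X̄ = 192455.00/3630.00 = 53.02 in; Ȳ = 94210.00/3630.00 = 25.95 in.

X̄ = 53.02 in, Ȳ = 25.95 in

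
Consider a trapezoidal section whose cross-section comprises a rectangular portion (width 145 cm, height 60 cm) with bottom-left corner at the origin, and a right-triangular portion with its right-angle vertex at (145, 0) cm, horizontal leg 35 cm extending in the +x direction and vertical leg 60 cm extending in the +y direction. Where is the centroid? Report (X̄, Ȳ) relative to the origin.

X̄ = 81.56 cm, Ȳ = 28.92 cm

rectangular portion: A = 145 × 60 = 8700.00, centroid at (72.50, 30.00).
triangular portion: A = ½·35·60 = 1050.00, centroid at (156.67, 20.00).
ΣA = 9750.00 cm², ΣAX̄ = 795250.00 cm³, ΣAȲ = 282000.00 cm³.
X̄ = 795250.00/9750.00 = 81.56 cm; Ȳ = 282000.00/9750.00 = 28.92 cm.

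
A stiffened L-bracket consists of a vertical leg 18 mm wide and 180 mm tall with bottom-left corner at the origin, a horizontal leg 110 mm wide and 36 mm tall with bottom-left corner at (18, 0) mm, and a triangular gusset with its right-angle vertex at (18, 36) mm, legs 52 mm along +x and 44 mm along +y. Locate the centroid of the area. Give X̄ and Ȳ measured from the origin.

vertical leg: A = 18 × 180 = 3240.00, centroid at (9.00, 90.00).
horizontal leg: A = 110 × 36 = 3960.00, centroid at (73.00, 18.00).
gusset: A = ½·52·44 = 1144.00, centroid at (35.33, 50.67).
ΣA = 8344.00 mm²
ΣAX̄ = (3240.00)(9.00) + (3960.00)(73.00) + (1144.00)(35.33) = 358661.33 mm³
ΣAȲ = (3240.00)(90.00) + (3960.00)(18.00) + (1144.00)(50.67) = 420842.67 mm³
X̄ = 358661.33 / 8344.00 = 42.98 mm
Ȳ = 420842.67 / 8344.00 = 50.44 mm

X̄ = 42.98 mm, Ȳ = 50.44 mm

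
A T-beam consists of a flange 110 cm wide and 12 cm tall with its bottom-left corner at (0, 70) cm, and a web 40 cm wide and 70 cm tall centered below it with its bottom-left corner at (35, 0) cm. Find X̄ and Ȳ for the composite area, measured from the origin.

X̄ = 55.00 cm, Ȳ = 48.14 cm

web: A = 40 × 70 = 2800.00, centroid at (55.00, 35.00).
flange: A = 110 × 12 = 1320.00, centroid at (55.00, 76.00).
ΣA = 4120.00 cm²
ΣAX̄ = (2800.00)(55.00) + (1320.00)(55.00) = 226600.00 cm³
ΣAȲ = (2800.00)(35.00) + (1320.00)(76.00) = 198320.00 cm³
X̄ = 226600.00 / 4120.00 = 55.00 cm
Ȳ = 198320.00 / 4120.00 = 48.14 cm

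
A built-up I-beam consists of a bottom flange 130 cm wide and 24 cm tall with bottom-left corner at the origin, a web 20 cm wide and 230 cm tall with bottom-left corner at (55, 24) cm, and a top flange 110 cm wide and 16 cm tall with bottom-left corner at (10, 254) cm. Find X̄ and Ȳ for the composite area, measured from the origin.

bottom flange: A = 130 × 24 = 3120.00, centroid at (65.00, 12.00).
web: A = 20 × 230 = 4600.00, centroid at (65.00, 139.00).
top flange: A = 110 × 16 = 1760.00, centroid at (65.00, 262.00).
ΣA = 9480.00 cm²
ΣAX̄ = (3120.00)(65.00) + (4600.00)(65.00) + (1760.00)(65.00) = 616200.00 cm³
ΣAȲ = (3120.00)(12.00) + (4600.00)(139.00) + (1760.00)(262.00) = 1137960.00 cm³
X̄ = 616200.00 / 9480.00 = 65.00 cm
Ȳ = 1137960.00 / 9480.00 = 120.04 cm

X̄ = 65.00 cm, Ȳ = 120.04 cm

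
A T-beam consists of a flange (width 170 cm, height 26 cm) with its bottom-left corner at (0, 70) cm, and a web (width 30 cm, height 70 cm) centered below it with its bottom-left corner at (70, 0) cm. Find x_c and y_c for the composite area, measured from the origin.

Part | A | x̄ᵢ | ȳᵢ | A·x̄ᵢ | A·ȳᵢ
web | 2100.00 | 85.00 | 35.00 | 178500.00 | 73500.00
flange | 4420.00 | 85.00 | 83.00 | 375700.00 | 366860.00
Σ | 6520.00 |  |  | 554200.00 | 440360.00
x_c = 554200.00 / 6520.00 = 85.00 cm
y_c = 440360.00 / 6520.00 = 67.54 cm

x_c = 85.00 cm, y_c = 67.54 cm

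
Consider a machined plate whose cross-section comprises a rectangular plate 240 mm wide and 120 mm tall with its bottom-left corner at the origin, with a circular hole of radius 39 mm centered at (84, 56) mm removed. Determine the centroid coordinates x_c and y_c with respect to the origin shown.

plate: A = 240 × 120 = 28800.00, centroid at (120.00, 60.00).
hole: A = −π·39² = -4778.36, centroid at (84.00, 56.00).
ΣA = 24021.64 mm²
ΣAx_c = (28800.00)(120.00) + (-4778.36)(84.00) = 3054617.56 mm³
ΣAy_c = (28800.00)(60.00) + (-4778.36)(56.00) = 1460411.70 mm³
x_c = 3054617.56 / 24021.64 = 127.16 mm
y_c = 1460411.70 / 24021.64 = 60.80 mm

x_c = 127.16 mm, y_c = 60.80 mm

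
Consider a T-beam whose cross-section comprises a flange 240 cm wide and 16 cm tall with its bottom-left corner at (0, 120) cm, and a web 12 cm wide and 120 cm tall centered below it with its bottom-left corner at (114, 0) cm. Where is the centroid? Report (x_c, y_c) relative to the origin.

x_c = 120.00 cm, y_c = 109.45 cm

web: A = 12 × 120 = 1440.00, centroid at (120.00, 60.00).
flange: A = 240 × 16 = 3840.00, centroid at (120.00, 128.00).
ΣA = 5280.00 cm²
ΣAx_c = (1440.00)(120.00) + (3840.00)(120.00) = 633600.00 cm³
ΣAy_c = (1440.00)(60.00) + (3840.00)(128.00) = 577920.00 cm³
x_c = 633600.00 / 5280.00 = 120.00 cm
y_c = 577920.00 / 5280.00 = 109.45 cm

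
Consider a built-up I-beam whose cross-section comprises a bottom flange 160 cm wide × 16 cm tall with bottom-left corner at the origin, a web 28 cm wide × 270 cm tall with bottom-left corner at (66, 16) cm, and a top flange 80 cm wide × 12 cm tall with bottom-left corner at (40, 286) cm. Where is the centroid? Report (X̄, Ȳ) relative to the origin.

Part | A | x̄ᵢ | ȳᵢ | A·x̄ᵢ | A·ȳᵢ
bottom flange | 2560.00 | 80.00 | 8.00 | 204800.00 | 20480.00
web | 7560.00 | 80.00 | 151.00 | 604800.00 | 1141560.00
top flange | 960.00 | 80.00 | 292.00 | 76800.00 | 280320.00
Σ | 11080.00 |  |  | 886400.00 | 1442360.00
X̄ = 886400.00 / 11080.00 = 80.00 cm
Ȳ = 1442360.00 / 11080.00 = 130.18 cm

X̄ = 80.00 cm, Ȳ = 130.18 cm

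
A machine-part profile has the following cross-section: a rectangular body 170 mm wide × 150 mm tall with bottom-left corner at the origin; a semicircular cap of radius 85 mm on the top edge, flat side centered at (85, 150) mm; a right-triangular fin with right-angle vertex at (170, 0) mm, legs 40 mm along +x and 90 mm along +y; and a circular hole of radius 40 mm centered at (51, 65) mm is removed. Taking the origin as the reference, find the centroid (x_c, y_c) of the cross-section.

x_c = 95.35 mm, y_c = 111.58 mm

rectangular body: A = 170 × 150 = 25500.00, centroid at (85.00, 75.00).
semicircular top: A = ½π·85² = 11349.00, centroid at (85.00, 186.08).
triangular fin: A = ½·40·90 = 1800.00, centroid at (183.33, 30.00).
hole: A = −π·40² = -5026.55, centroid at (51.00, 65.00).
ΣA = 33622.46 mm², ΣAx_c = 3205811.33 mm³, ΣAy_c = 3751541.55 mm³.
x_c = 3205811.33/33622.46 = 95.35 mm; y_c = 3751541.55/33622.46 = 111.58 mm.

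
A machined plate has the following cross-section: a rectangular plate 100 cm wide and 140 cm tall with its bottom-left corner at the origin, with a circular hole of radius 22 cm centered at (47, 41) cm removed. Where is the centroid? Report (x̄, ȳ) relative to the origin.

Part | A | x̄ᵢ | ȳᵢ | A·x̄ᵢ | A·ȳᵢ
plate | 14000.00 | 50.00 | 70.00 | 700000.00 | 980000.00
hole | -1520.53 | 47.00 | 41.00 | -71464.95 | -62341.76
Σ | 12479.47 |  |  | 628535.05 | 917658.24
x̄ = 628535.05 / 12479.47 = 50.37 cm
ȳ = 917658.24 / 12479.47 = 73.53 cm

x̄ = 50.37 cm, ȳ = 73.53 cm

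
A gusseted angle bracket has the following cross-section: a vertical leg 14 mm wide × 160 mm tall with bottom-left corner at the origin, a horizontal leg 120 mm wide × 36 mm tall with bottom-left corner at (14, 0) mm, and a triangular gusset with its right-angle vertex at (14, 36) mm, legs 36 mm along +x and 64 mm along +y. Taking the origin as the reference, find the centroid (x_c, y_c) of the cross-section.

vertical leg: A = 14 × 160 = 2240.00, centroid at (7.00, 80.00).
horizontal leg: A = 120 × 36 = 4320.00, centroid at (74.00, 18.00).
gusset: A = ½·36·64 = 1152.00, centroid at (26.00, 57.33).
ΣA = 7712.00 mm²
ΣAx_c = (2240.00)(7.00) + (4320.00)(74.00) + (1152.00)(26.00) = 365312.00 mm³
ΣAy_c = (2240.00)(80.00) + (4320.00)(18.00) + (1152.00)(57.33) = 323008.00 mm³
x_c = 365312.00 / 7712.00 = 47.37 mm
y_c = 323008.00 / 7712.00 = 41.88 mm

x_c = 47.37 mm, y_c = 41.88 mm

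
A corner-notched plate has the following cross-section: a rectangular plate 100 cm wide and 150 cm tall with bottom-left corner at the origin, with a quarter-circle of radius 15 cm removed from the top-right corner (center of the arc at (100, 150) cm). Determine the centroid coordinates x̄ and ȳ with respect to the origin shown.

plate: A = 100 × 150 = 15000.00, centroid at (50.00, 75.00).
removed quarter-circle: A = −¼π·15² = -176.71, centroid at (93.63, 143.63).
ΣA = 14823.29 cm²
ΣAx̄ = (15000.00)(50.00) + (-176.71)(93.63) = 733453.54 cm³
ΣAȳ = (15000.00)(75.00) + (-176.71)(143.63) = 1099617.81 cm³
x̄ = 733453.54 / 14823.29 = 49.48 cm
ȳ = 1099617.81 / 14823.29 = 74.18 cm

x̄ = 49.48 cm, ȳ = 74.18 cm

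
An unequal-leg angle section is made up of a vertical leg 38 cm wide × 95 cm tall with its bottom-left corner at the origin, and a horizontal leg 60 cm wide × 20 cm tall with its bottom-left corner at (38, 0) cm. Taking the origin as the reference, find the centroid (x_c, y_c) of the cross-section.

x_c = 31.22 cm, y_c = 38.14 cm

vertical leg: A = 38 × 95 = 3610.00, centroid at (19.00, 47.50).
horizontal leg: A = 60 × 20 = 1200.00, centroid at (68.00, 10.00).
ΣA = 4810.00 cm², ΣAx_c = 150190.00 cm³, ΣAy_c = 183475.00 cm³.
x_c = 150190.00/4810.00 = 31.22 cm; y_c = 183475.00/4810.00 = 38.14 cm.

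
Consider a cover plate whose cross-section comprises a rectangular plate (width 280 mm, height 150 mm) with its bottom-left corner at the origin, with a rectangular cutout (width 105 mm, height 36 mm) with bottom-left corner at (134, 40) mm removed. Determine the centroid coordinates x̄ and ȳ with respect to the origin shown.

x̄ = 135.40 mm, ȳ = 76.68 mm

Part | A | x̄ᵢ | ȳᵢ | A·x̄ᵢ | A·ȳᵢ
plate | 42000.00 | 140.00 | 75.00 | 5880000.00 | 3150000.00
hole | -3780.00 | 186.50 | 58.00 | -704970.00 | -219240.00
Σ | 38220.00 |  |  | 5175030.00 | 2930760.00
x̄ = 5175030.00 / 38220.00 = 135.40 mm
ȳ = 2930760.00 / 38220.00 = 76.68 mm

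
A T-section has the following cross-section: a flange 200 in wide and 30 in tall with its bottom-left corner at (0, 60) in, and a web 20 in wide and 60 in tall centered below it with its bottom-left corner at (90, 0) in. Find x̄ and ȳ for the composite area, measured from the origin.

web: A = 20 × 60 = 1200.00, centroid at (100.00, 30.00).
flange: A = 200 × 30 = 6000.00, centroid at (100.00, 75.00).
ΣA = 7200.00 in²
ΣAx̄ = (1200.00)(100.00) + (6000.00)(100.00) = 720000.00 in³
ΣAȳ = (1200.00)(30.00) + (6000.00)(75.00) = 486000.00 in³
x̄ = 720000.00 / 7200.00 = 100.00 in
ȳ = 486000.00 / 7200.00 = 67.50 in

x̄ = 100.00 in, ȳ = 67.50 in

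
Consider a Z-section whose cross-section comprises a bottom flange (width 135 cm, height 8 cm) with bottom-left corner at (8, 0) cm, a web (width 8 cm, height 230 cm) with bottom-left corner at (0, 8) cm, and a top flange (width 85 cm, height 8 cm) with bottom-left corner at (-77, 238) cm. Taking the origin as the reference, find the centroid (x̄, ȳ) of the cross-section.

x̄ = 18.18 cm, ȳ = 109.78 cm

bottom flange: A = 135 × 8 = 1080.00, centroid at (75.50, 4.00).
web: A = 8 × 230 = 1840.00, centroid at (4.00, 123.00).
top flange: A = 85 × 8 = 680.00, centroid at (-34.50, 242.00).
ΣA = 3600.00 cm²
ΣAx̄ = (1080.00)(75.50) + (1840.00)(4.00) + (680.00)(-34.50) = 65440.00 cm³
ΣAȳ = (1080.00)(4.00) + (1840.00)(123.00) + (680.00)(242.00) = 395200.00 cm³
x̄ = 65440.00 / 3600.00 = 18.18 cm
ȳ = 395200.00 / 3600.00 = 109.78 cm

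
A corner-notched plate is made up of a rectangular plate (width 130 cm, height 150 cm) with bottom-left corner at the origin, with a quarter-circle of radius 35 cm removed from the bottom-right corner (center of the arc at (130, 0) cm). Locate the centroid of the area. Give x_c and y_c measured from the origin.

plate: A = 130 × 150 = 19500.00, centroid at (65.00, 75.00).
removed quarter-circle: A = −¼π·35² = -962.11, centroid at (115.15, 14.85).
ΣA = 18537.89 cm²
ΣAx_c = (19500.00)(65.00) + (-962.11)(115.15) = 1156717.01 cm³
ΣAy_c = (19500.00)(75.00) + (-962.11)(14.85) = 1448208.33 cm³
x_c = 1156717.01 / 18537.89 = 62.40 cm
y_c = 1448208.33 / 18537.89 = 78.12 cm

x_c = 62.40 cm, y_c = 78.12 cm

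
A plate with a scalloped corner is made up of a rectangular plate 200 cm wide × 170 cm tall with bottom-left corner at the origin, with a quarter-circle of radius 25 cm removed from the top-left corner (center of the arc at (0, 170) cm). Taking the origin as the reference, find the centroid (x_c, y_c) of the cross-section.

plate: A = 200 × 170 = 34000.00, centroid at (100.00, 85.00).
removed quarter-circle: A = −¼π·25² = -490.87, centroid at (10.61, 159.39).
ΣA = 33509.13 cm²
ΣAx_c = (34000.00)(100.00) + (-490.87)(10.61) = 3394791.67 cm³
ΣAy_c = (34000.00)(85.00) + (-490.87)(159.39) = 2811759.78 cm³
x_c = 3394791.67 / 33509.13 = 101.31 cm
y_c = 2811759.78 / 33509.13 = 83.91 cm

x_c = 101.31 cm, y_c = 83.91 cm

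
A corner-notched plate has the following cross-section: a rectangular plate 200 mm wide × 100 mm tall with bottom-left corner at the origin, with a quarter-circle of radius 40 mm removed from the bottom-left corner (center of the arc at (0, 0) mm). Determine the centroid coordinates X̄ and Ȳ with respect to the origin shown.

Part | A | x̄ᵢ | ȳᵢ | A·x̄ᵢ | A·ȳᵢ
plate | 20000.00 | 100.00 | 50.00 | 2000000.00 | 1000000.00
removed quarter-circle | -1256.64 | 16.98 | 16.98 | -21333.33 | -21333.33
Σ | 18743.36 |  |  | 1978666.67 | 978666.67
X̄ = 1978666.67 / 18743.36 = 105.57 mm
Ȳ = 978666.67 / 18743.36 = 52.21 mm

X̄ = 105.57 mm, Ȳ = 52.21 mm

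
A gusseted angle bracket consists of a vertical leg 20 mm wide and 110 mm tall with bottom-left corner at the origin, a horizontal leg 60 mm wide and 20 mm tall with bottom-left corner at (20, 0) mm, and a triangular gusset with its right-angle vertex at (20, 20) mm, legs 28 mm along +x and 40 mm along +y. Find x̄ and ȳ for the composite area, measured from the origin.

Part | A | x̄ᵢ | ȳᵢ | A·x̄ᵢ | A·ȳᵢ
vertical leg | 2200.00 | 10.00 | 55.00 | 22000.00 | 121000.00
horizontal leg | 1200.00 | 50.00 | 10.00 | 60000.00 | 12000.00
gusset | 560.00 | 29.33 | 33.33 | 16426.67 | 18666.67
Σ | 3960.00 |  |  | 98426.67 | 151666.67
x̄ = 98426.67 / 3960.00 = 24.86 mm
ȳ = 151666.67 / 3960.00 = 38.30 mm

x̄ = 24.86 mm, ȳ = 38.30 mm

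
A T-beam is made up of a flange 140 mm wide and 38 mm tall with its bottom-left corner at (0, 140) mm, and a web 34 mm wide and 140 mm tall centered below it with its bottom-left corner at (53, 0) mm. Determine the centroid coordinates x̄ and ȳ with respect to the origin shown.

Part | A | x̄ᵢ | ȳᵢ | A·x̄ᵢ | A·ȳᵢ
web | 4760.00 | 70.00 | 70.00 | 333200.00 | 333200.00
flange | 5320.00 | 70.00 | 159.00 | 372400.00 | 845880.00
Σ | 10080.00 |  |  | 705600.00 | 1179080.00
x̄ = 705600.00 / 10080.00 = 70.00 mm
ȳ = 1179080.00 / 10080.00 = 116.97 mm

x̄ = 70.00 mm, ȳ = 116.97 mm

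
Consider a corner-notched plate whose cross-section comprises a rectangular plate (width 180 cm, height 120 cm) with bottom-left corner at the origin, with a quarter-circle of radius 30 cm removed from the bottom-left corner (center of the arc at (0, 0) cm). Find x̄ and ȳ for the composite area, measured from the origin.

x̄ = 92.61 cm, ȳ = 61.60 cm

Part | A | x̄ᵢ | ȳᵢ | A·x̄ᵢ | A·ȳᵢ
plate | 21600.00 | 90.00 | 60.00 | 1944000.00 | 1296000.00
removed quarter-circle | -706.86 | 12.73 | 12.73 | -9000.00 | -9000.00
Σ | 20893.14 |  |  | 1935000.00 | 1287000.00
x̄ = 1935000.00 / 20893.14 = 92.61 cm
ȳ = 1287000.00 / 20893.14 = 61.60 cm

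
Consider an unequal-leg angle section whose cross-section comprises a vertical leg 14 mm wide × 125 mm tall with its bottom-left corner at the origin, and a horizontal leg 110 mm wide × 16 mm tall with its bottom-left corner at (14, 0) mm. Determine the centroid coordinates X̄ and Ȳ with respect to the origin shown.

vertical leg: A = 14 × 125 = 1750.00, centroid at (7.00, 62.50).
horizontal leg: A = 110 × 16 = 1760.00, centroid at (69.00, 8.00).
ΣA = 3510.00 mm²
ΣAX̄ = (1750.00)(7.00) + (1760.00)(69.00) = 133690.00 mm³
ΣAȲ = (1750.00)(62.50) + (1760.00)(8.00) = 123455.00 mm³
X̄ = 133690.00 / 3510.00 = 38.09 mm
Ȳ = 123455.00 / 3510.00 = 35.17 mm

X̄ = 38.09 mm, Ȳ = 35.17 mm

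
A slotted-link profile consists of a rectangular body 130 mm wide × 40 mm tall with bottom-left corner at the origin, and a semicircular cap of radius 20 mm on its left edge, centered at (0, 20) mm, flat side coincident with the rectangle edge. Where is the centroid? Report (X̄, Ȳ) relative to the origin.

X̄ = 57.08 mm, Ȳ = 20.00 mm

Part | A | x̄ᵢ | ȳᵢ | A·x̄ᵢ | A·ȳᵢ
rectangular body | 5200.00 | 65.00 | 20.00 | 338000.00 | 104000.00
semicircular end | 628.32 | -8.49 | 20.00 | -5333.33 | 12566.37
Σ | 5828.32 |  |  | 332666.67 | 116566.37
X̄ = 332666.67 / 5828.32 = 57.08 mm
Ȳ = 116566.37 / 5828.32 = 20.00 mm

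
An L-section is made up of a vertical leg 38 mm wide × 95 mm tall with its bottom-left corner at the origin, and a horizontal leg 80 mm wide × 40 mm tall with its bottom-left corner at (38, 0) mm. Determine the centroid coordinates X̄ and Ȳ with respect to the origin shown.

vertical leg: A = 38 × 95 = 3610.00, centroid at (19.00, 47.50).
horizontal leg: A = 80 × 40 = 3200.00, centroid at (78.00, 20.00).
ΣA = 6810.00 mm², ΣAX̄ = 318190.00 mm³, ΣAȲ = 235475.00 mm³.
X̄ = 318190.00/6810.00 = 46.72 mm; Ȳ = 235475.00/6810.00 = 34.58 mm.

X̄ = 46.72 mm, Ȳ = 34.58 mm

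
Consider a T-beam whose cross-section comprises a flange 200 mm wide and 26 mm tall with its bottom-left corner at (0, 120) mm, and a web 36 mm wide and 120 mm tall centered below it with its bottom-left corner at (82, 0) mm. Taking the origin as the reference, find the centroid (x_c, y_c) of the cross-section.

x_c = 100.00 mm, y_c = 99.87 mm

web: A = 36 × 120 = 4320.00, centroid at (100.00, 60.00).
flange: A = 200 × 26 = 5200.00, centroid at (100.00, 133.00).
ΣA = 9520.00 mm², ΣAx_c = 952000.00 mm³, ΣAy_c = 950800.00 mm³.
x_c = 952000.00/9520.00 = 100.00 mm; y_c = 950800.00/9520.00 = 99.87 mm.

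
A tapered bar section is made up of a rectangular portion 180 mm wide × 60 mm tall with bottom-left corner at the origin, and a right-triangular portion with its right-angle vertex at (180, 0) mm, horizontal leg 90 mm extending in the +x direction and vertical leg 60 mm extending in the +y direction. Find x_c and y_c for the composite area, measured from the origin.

x_c = 114.00 mm, y_c = 28.00 mm

rectangular portion: A = 180 × 60 = 10800.00, centroid at (90.00, 30.00).
triangular portion: A = ½·90·60 = 2700.00, centroid at (210.00, 20.00).
ΣA = 13500.00 mm²
ΣAx_c = (10800.00)(90.00) + (2700.00)(210.00) = 1539000.00 mm³
ΣAy_c = (10800.00)(30.00) + (2700.00)(20.00) = 378000.00 mm³
x_c = 1539000.00 / 13500.00 = 114.00 mm
y_c = 378000.00 / 13500.00 = 28.00 mm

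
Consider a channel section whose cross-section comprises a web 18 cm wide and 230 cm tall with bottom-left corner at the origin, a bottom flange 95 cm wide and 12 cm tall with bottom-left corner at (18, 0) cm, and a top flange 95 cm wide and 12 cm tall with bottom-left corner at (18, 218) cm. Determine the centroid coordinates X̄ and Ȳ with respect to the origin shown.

X̄ = 29.07 cm, Ȳ = 115.00 cm

Part | A | x̄ᵢ | ȳᵢ | A·x̄ᵢ | A·ȳᵢ
web | 4140.00 | 9.00 | 115.00 | 37260.00 | 476100.00
bottom flange | 1140.00 | 65.50 | 6.00 | 74670.00 | 6840.00
top flange | 1140.00 | 65.50 | 224.00 | 74670.00 | 255360.00
Σ | 6420.00 |  |  | 186600.00 | 738300.00
X̄ = 186600.00 / 6420.00 = 29.07 cm
Ȳ = 738300.00 / 6420.00 = 115.00 cm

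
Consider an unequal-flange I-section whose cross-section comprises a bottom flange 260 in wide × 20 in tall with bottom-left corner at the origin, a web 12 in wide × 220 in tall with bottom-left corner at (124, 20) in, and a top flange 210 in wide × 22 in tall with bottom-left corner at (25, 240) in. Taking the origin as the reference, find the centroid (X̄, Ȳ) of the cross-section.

X̄ = 130.00 in, Ȳ = 124.78 in

bottom flange: A = 260 × 20 = 5200.00, centroid at (130.00, 10.00).
web: A = 12 × 220 = 2640.00, centroid at (130.00, 130.00).
top flange: A = 210 × 22 = 4620.00, centroid at (130.00, 251.00).
ΣA = 12460.00 in², ΣAX̄ = 1619800.00 in³, ΣAȲ = 1554820.00 in³.
X̄ = 1619800.00/12460.00 = 130.00 in; Ȳ = 1554820.00/12460.00 = 124.78 in.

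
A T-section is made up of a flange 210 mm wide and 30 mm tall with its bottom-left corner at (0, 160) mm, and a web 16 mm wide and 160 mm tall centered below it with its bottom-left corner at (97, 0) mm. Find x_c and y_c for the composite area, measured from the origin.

x_c = 105.00 mm, y_c = 147.55 mm

web: A = 16 × 160 = 2560.00, centroid at (105.00, 80.00).
flange: A = 210 × 30 = 6300.00, centroid at (105.00, 175.00).
ΣA = 8860.00 mm²
ΣAx_c = (2560.00)(105.00) + (6300.00)(105.00) = 930300.00 mm³
ΣAy_c = (2560.00)(80.00) + (6300.00)(175.00) = 1307300.00 mm³
x_c = 930300.00 / 8860.00 = 105.00 mm
y_c = 1307300.00 / 8860.00 = 147.55 mm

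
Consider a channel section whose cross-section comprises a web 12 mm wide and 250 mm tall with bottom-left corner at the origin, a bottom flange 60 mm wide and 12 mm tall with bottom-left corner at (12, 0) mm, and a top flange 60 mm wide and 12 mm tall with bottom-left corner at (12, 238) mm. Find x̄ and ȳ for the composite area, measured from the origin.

web: A = 12 × 250 = 3000.00, centroid at (6.00, 125.00).
bottom flange: A = 60 × 12 = 720.00, centroid at (42.00, 6.00).
top flange: A = 60 × 12 = 720.00, centroid at (42.00, 244.00).
ΣA = 4440.00 mm²
ΣAx̄ = (3000.00)(6.00) + (720.00)(42.00) + (720.00)(42.00) = 78480.00 mm³
ΣAȳ = (3000.00)(125.00) + (720.00)(6.00) + (720.00)(244.00) = 555000.00 mm³
x̄ = 78480.00 / 4440.00 = 17.68 mm
ȳ = 555000.00 / 4440.00 = 125.00 mm

x̄ = 17.68 mm, ȳ = 125.00 mm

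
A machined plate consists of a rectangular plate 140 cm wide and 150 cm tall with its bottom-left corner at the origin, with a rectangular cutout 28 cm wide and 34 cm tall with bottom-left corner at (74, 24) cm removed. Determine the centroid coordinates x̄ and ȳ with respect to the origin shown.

x̄ = 69.15 cm, ȳ = 76.61 cm

plate: A = 140 × 150 = 21000.00, centroid at (70.00, 75.00).
hole: A = −(28 × 34) = -952.00, centroid at (88.00, 41.00).
ΣA = 20048.00 cm², ΣAx̄ = 1386224.00 cm³, ΣAȳ = 1535968.00 cm³.
x̄ = 1386224.00/20048.00 = 69.15 cm; ȳ = 1535968.00/20048.00 = 76.61 cm.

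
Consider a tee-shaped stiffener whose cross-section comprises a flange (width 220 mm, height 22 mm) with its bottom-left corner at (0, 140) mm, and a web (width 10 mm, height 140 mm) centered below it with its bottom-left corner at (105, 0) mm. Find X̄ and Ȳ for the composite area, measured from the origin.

web: A = 10 × 140 = 1400.00, centroid at (110.00, 70.00).
flange: A = 220 × 22 = 4840.00, centroid at (110.00, 151.00).
ΣA = 6240.00 mm², ΣAX̄ = 686400.00 mm³, ΣAȲ = 828840.00 mm³.
X̄ = 686400.00/6240.00 = 110.00 mm; Ȳ = 828840.00/6240.00 = 132.83 mm.

X̄ = 110.00 mm, Ȳ = 132.83 mm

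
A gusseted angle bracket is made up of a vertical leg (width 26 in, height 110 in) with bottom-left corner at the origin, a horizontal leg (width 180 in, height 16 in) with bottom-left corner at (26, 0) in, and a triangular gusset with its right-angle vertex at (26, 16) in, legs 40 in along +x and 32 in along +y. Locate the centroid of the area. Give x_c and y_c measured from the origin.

vertical leg: A = 26 × 110 = 2860.00, centroid at (13.00, 55.00).
horizontal leg: A = 180 × 16 = 2880.00, centroid at (116.00, 8.00).
gusset: A = ½·40·32 = 640.00, centroid at (39.33, 26.67).
ΣA = 6380.00 in², ΣAx_c = 396433.33 in³, ΣAy_c = 197406.67 in³.
x_c = 396433.33/6380.00 = 62.14 in; y_c = 197406.67/6380.00 = 30.94 in.

x_c = 62.14 in, y_c = 30.94 in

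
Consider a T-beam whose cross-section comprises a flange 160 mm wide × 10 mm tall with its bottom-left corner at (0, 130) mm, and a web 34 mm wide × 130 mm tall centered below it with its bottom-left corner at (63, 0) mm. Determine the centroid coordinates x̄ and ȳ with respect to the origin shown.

Part | A | x̄ᵢ | ȳᵢ | A·x̄ᵢ | A·ȳᵢ
web | 4420.00 | 80.00 | 65.00 | 353600.00 | 287300.00
flange | 1600.00 | 80.00 | 135.00 | 128000.00 | 216000.00
Σ | 6020.00 |  |  | 481600.00 | 503300.00
x̄ = 481600.00 / 6020.00 = 80.00 mm
ȳ = 503300.00 / 6020.00 = 83.60 mm

x̄ = 80.00 mm, ȳ = 83.60 mm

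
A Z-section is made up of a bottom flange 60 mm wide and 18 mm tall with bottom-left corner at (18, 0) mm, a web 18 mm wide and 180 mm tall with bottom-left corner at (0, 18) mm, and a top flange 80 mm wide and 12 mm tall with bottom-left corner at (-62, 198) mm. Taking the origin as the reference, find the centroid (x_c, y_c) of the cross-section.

bottom flange: A = 60 × 18 = 1080.00, centroid at (48.00, 9.00).
web: A = 18 × 180 = 3240.00, centroid at (9.00, 108.00).
top flange: A = 80 × 12 = 960.00, centroid at (-22.00, 204.00).
ΣA = 5280.00 mm²
ΣAx_c = (1080.00)(48.00) + (3240.00)(9.00) + (960.00)(-22.00) = 59880.00 mm³
ΣAy_c = (1080.00)(9.00) + (3240.00)(108.00) + (960.00)(204.00) = 555480.00 mm³
x_c = 59880.00 / 5280.00 = 11.34 mm
y_c = 555480.00 / 5280.00 = 105.20 mm

x_c = 11.34 mm, y_c = 105.20 mm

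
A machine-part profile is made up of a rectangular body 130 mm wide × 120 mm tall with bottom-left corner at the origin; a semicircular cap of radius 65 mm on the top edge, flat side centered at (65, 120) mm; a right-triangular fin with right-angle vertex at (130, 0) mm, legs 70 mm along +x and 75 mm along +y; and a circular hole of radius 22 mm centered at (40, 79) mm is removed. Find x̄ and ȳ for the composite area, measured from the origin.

Part | A | x̄ᵢ | ȳᵢ | A·x̄ᵢ | A·ȳᵢ
rectangular body | 15600.00 | 65.00 | 60.00 | 1014000.00 | 936000.00
semicircular top | 6636.61 | 65.00 | 147.59 | 431379.94 | 979477.07
triangular fin | 2625.00 | 153.33 | 25.00 | 402500.00 | 65625.00
hole | -1520.53 | 40.00 | 79.00 | -60821.23 | -120121.94
Σ | 23341.08 |  |  | 1787058.71 | 1860980.13
x̄ = 1787058.71 / 23341.08 = 76.56 mm
ȳ = 1860980.13 / 23341.08 = 79.73 mm

x̄ = 76.56 mm, ȳ = 79.73 mm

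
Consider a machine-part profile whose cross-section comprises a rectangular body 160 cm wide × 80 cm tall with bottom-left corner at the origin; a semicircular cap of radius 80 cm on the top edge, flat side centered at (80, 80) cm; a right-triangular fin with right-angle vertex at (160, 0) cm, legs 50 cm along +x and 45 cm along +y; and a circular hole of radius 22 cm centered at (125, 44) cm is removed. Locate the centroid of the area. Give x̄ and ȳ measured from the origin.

rectangular body: A = 160 × 80 = 12800.00, centroid at (80.00, 40.00).
semicircular top: A = ½π·80² = 10053.10, centroid at (80.00, 113.95).
triangular fin: A = ½·50·45 = 1125.00, centroid at (176.67, 15.00).
hole: A = −π·22² = -1520.53, centroid at (125.00, 44.00).
ΣA = 22457.57 cm², ΣAx̄ = 1836931.36 cm³, ΣAȳ = 1607552.70 cm³.
x̄ = 1836931.36/22457.57 = 81.80 cm; ȳ = 1607552.70/22457.57 = 71.58 cm.

x̄ = 81.80 cm, ȳ = 71.58 cm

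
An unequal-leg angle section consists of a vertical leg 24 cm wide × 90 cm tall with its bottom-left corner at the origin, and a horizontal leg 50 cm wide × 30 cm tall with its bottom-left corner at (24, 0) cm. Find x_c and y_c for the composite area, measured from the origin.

x_c = 27.16 cm, y_c = 32.70 cm

vertical leg: A = 24 × 90 = 2160.00, centroid at (12.00, 45.00).
horizontal leg: A = 50 × 30 = 1500.00, centroid at (49.00, 15.00).
ΣA = 3660.00 cm²
ΣAx_c = (2160.00)(12.00) + (1500.00)(49.00) = 99420.00 cm³
ΣAy_c = (2160.00)(45.00) + (1500.00)(15.00) = 119700.00 cm³
x_c = 99420.00 / 3660.00 = 27.16 cm
y_c = 119700.00 / 3660.00 = 32.70 cm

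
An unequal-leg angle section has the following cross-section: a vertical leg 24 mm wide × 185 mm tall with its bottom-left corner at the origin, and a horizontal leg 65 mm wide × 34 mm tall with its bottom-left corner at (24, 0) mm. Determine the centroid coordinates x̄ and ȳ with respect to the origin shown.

x̄ = 26.79 mm, ȳ = 67.41 mm

vertical leg: A = 24 × 185 = 4440.00, centroid at (12.00, 92.50).
horizontal leg: A = 65 × 34 = 2210.00, centroid at (56.50, 17.00).
ΣA = 6650.00 mm², ΣAx̄ = 178145.00 mm³, ΣAȳ = 448270.00 mm³.
x̄ = 178145.00/6650.00 = 26.79 mm; ȳ = 448270.00/6650.00 = 67.41 mm.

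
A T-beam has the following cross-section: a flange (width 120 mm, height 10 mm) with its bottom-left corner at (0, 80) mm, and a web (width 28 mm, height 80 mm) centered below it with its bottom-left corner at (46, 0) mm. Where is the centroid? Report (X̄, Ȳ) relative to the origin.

X̄ = 60.00 mm, Ȳ = 55.70 mm

web: A = 28 × 80 = 2240.00, centroid at (60.00, 40.00).
flange: A = 120 × 10 = 1200.00, centroid at (60.00, 85.00).
ΣA = 3440.00 mm², ΣAX̄ = 206400.00 mm³, ΣAȲ = 191600.00 mm³.
X̄ = 206400.00/3440.00 = 60.00 mm; Ȳ = 191600.00/3440.00 = 55.70 mm.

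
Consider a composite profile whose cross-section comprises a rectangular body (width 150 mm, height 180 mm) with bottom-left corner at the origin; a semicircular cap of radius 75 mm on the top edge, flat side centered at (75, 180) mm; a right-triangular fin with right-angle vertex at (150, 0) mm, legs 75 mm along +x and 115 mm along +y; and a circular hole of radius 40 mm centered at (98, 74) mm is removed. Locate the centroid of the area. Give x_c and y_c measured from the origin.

x_c = 83.99 mm, y_c = 116.60 mm

Part | A | x̄ᵢ | ȳᵢ | A·x̄ᵢ | A·ȳᵢ
rectangular body | 27000.00 | 75.00 | 90.00 | 2025000.00 | 2430000.00
semicircular top | 8835.73 | 75.00 | 211.83 | 662679.70 | 1871681.28
triangular fin | 4312.50 | 175.00 | 38.33 | 754687.50 | 165312.50
hole | -5026.55 | 98.00 | 74.00 | -492601.73 | -371964.57
Σ | 35121.68 |  |  | 2949765.47 | 4095029.21
x_c = 2949765.47 / 35121.68 = 83.99 mm
y_c = 4095029.21 / 35121.68 = 116.60 mm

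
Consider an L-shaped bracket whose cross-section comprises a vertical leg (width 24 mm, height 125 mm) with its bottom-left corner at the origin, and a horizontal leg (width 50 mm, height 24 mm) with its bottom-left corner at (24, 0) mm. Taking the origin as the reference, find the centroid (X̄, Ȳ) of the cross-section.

X̄ = 22.57 mm, Ȳ = 48.07 mm

Part | A | x̄ᵢ | ȳᵢ | A·x̄ᵢ | A·ȳᵢ
vertical leg | 3000.00 | 12.00 | 62.50 | 36000.00 | 187500.00
horizontal leg | 1200.00 | 49.00 | 12.00 | 58800.00 | 14400.00
Σ | 4200.00 |  |  | 94800.00 | 201900.00
X̄ = 94800.00 / 4200.00 = 22.57 mm
Ȳ = 201900.00 / 4200.00 = 48.07 mm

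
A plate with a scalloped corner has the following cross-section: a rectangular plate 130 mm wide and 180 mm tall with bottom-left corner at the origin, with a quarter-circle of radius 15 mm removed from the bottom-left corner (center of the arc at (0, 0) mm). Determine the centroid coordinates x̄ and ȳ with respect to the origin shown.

x̄ = 65.45 mm, ȳ = 90.64 mm

Part | A | x̄ᵢ | ȳᵢ | A·x̄ᵢ | A·ȳᵢ
plate | 23400.00 | 65.00 | 90.00 | 1521000.00 | 2106000.00
removed quarter-circle | -176.71 | 6.37 | 6.37 | -1125.00 | -1125.00
Σ | 23223.29 |  |  | 1519875.00 | 2104875.00
x̄ = 1519875.00 / 23223.29 = 65.45 mm
ȳ = 2104875.00 / 23223.29 = 90.64 mm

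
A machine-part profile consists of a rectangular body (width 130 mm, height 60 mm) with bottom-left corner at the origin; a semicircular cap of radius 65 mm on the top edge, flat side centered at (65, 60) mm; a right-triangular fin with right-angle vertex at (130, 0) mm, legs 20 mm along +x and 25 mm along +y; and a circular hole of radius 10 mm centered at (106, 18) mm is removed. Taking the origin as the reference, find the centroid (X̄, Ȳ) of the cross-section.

rectangular body: A = 130 × 60 = 7800.00, centroid at (65.00, 30.00).
semicircular top: A = ½π·65² = 6636.61, centroid at (65.00, 87.59).
triangular fin: A = ½·20·25 = 250.00, centroid at (136.67, 8.33).
hole: A = −π·10² = -314.16, centroid at (106.00, 18.00).
ΣA = 14372.46 mm², ΣAX̄ = 939245.73 mm³, ΣAȲ = 811708.67 mm³.
X̄ = 939245.73/14372.46 = 65.35 mm; Ȳ = 811708.67/14372.46 = 56.48 mm.

X̄ = 65.35 mm, Ȳ = 56.48 mm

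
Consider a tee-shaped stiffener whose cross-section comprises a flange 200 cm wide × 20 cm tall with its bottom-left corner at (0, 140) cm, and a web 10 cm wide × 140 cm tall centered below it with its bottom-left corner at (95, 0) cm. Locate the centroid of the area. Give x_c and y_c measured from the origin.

web: A = 10 × 140 = 1400.00, centroid at (100.00, 70.00).
flange: A = 200 × 20 = 4000.00, centroid at (100.00, 150.00).
ΣA = 5400.00 cm², ΣAx_c = 540000.00 cm³, ΣAy_c = 698000.00 cm³.
x_c = 540000.00/5400.00 = 100.00 cm; y_c = 698000.00/5400.00 = 129.26 cm.

x_c = 100.00 cm, y_c = 129.26 cm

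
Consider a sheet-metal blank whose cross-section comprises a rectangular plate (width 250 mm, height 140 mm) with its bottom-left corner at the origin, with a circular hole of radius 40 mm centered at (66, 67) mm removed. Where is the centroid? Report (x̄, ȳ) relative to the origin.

Part | A | x̄ᵢ | ȳᵢ | A·x̄ᵢ | A·ȳᵢ
plate | 35000.00 | 125.00 | 70.00 | 4375000.00 | 2450000.00
hole | -5026.55 | 66.00 | 67.00 | -331752.18 | -336778.73
Σ | 29973.45 |  |  | 4043247.82 | 2113221.27
x̄ = 4043247.82 / 29973.45 = 134.89 mm
ȳ = 2113221.27 / 29973.45 = 70.50 mm

x̄ = 134.89 mm, ȳ = 70.50 mm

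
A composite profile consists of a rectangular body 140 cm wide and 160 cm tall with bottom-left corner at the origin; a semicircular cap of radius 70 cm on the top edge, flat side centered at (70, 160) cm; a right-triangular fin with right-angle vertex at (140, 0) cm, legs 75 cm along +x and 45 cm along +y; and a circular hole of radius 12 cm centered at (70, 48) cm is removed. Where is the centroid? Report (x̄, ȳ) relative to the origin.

rectangular body: A = 140 × 160 = 22400.00, centroid at (70.00, 80.00).
semicircular top: A = ½π·70² = 7696.90, centroid at (70.00, 189.71).
triangular fin: A = ½·75·45 = 1687.50, centroid at (165.00, 15.00).
hole: A = −π·12² = -452.39, centroid at (70.00, 48.00).
ΣA = 31332.01 cm², ΣAx̄ = 2353553.39 cm³, ΣAȳ = 3255768.80 cm³.
x̄ = 2353553.39/31332.01 = 75.12 cm; ȳ = 3255768.80/31332.01 = 103.91 cm.

x̄ = 75.12 cm, ȳ = 103.91 cm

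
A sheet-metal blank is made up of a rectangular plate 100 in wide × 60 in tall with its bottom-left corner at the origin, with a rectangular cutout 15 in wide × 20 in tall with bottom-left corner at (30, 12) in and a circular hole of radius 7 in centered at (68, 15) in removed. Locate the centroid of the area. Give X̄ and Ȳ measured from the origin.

Part | A | x̄ᵢ | ȳᵢ | A·x̄ᵢ | A·ȳᵢ
plate | 6000.00 | 50.00 | 30.00 | 300000.00 | 180000.00
hole 1 | -300.00 | 37.50 | 22.00 | -11250.00 | -6600.00
hole 2 | -153.94 | 68.00 | 15.00 | -10467.79 | -2309.07
Σ | 5546.06 |  |  | 278282.21 | 171090.93
X̄ = 278282.21 / 5546.06 = 50.18 in
Ȳ = 171090.93 / 5546.06 = 30.85 in

X̄ = 50.18 in, Ȳ = 30.85 in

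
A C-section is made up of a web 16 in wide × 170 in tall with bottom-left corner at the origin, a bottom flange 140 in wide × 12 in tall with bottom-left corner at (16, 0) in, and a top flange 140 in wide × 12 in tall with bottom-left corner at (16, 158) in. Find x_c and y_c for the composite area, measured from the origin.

x_c = 51.11 in, y_c = 85.00 in

Part | A | x̄ᵢ | ȳᵢ | A·x̄ᵢ | A·ȳᵢ
web | 2720.00 | 8.00 | 85.00 | 21760.00 | 231200.00
bottom flange | 1680.00 | 86.00 | 6.00 | 144480.00 | 10080.00
top flange | 1680.00 | 86.00 | 164.00 | 144480.00 | 275520.00
Σ | 6080.00 |  |  | 310720.00 | 516800.00
x_c = 310720.00 / 6080.00 = 51.11 in
y_c = 516800.00 / 6080.00 = 85.00 in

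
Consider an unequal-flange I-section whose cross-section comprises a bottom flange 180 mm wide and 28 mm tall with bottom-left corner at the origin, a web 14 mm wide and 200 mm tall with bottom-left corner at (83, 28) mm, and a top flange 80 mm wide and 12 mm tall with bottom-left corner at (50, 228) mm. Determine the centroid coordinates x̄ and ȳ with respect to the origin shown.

x̄ = 90.00 mm, ȳ = 74.27 mm

bottom flange: A = 180 × 28 = 5040.00, centroid at (90.00, 14.00).
web: A = 14 × 200 = 2800.00, centroid at (90.00, 128.00).
top flange: A = 80 × 12 = 960.00, centroid at (90.00, 234.00).
ΣA = 8800.00 mm²
ΣAx̄ = (5040.00)(90.00) + (2800.00)(90.00) + (960.00)(90.00) = 792000.00 mm³
ΣAȳ = (5040.00)(14.00) + (2800.00)(128.00) + (960.00)(234.00) = 653600.00 mm³
x̄ = 792000.00 / 8800.00 = 90.00 mm
ȳ = 653600.00 / 8800.00 = 74.27 mm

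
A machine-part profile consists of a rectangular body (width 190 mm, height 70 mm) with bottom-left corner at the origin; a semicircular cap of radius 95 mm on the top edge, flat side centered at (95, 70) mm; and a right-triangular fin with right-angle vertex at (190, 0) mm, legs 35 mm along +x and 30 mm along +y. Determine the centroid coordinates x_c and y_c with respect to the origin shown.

rectangular body: A = 190 × 70 = 13300.00, centroid at (95.00, 35.00).
semicircular top: A = ½π·95² = 14176.44, centroid at (95.00, 110.32).
triangular fin: A = ½·35·30 = 525.00, centroid at (201.67, 10.00).
ΣA = 28001.44 mm², ΣAx_c = 2716136.50 mm³, ΣAy_c = 2034683.91 mm³.
x_c = 2716136.50/28001.44 = 97.00 mm; y_c = 2034683.91/28001.44 = 72.66 mm.

x_c = 97.00 mm, y_c = 72.66 mm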